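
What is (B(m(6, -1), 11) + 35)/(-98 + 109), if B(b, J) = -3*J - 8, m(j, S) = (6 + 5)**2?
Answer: -6/11 ≈ -0.54545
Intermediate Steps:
m(j, S) = 121 (m(j, S) = 11**2 = 121)
B(b, J) = -8 - 3*J
(B(m(6, -1), 11) + 35)/(-98 + 109) = ((-8 - 3*11) + 35)/(-98 + 109) = ((-8 - 33) + 35)/11 = (-41 + 35)*(1/11) = -6*1/11 = -6/11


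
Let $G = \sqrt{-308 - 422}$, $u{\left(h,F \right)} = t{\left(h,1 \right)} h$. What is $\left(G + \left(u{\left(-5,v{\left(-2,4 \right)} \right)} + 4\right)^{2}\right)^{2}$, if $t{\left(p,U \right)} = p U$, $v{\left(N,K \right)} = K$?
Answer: $\left(841 + i \sqrt{730}\right)^{2} \approx 7.0655 \cdot 10^{5} + 45445.0 i$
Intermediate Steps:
$t{\left(p,U \right)} = U p$
$u{\left(h,F \right)} = h^{2}$ ($u{\left(h,F \right)} = 1 h h = h h = h^{2}$)
$G = i \sqrt{730}$ ($G = \sqrt{-730} = i \sqrt{730} \approx 27.019 i$)
$\left(G + \left(u{\left(-5,v{\left(-2,4 \right)} \right)} + 4\right)^{2}\right)^{2} = \left(i \sqrt{730} + \left(\left(-5\right)^{2} + 4\right)^{2}\right)^{2} = \left(i \sqrt{730} + \left(25 + 4\right)^{2}\right)^{2} = \left(i \sqrt{730} + 29^{2}\right)^{2} = \left(i \sqrt{730} + 841\right)^{2} = \left(841 + i \sqrt{730}\right)^{2}$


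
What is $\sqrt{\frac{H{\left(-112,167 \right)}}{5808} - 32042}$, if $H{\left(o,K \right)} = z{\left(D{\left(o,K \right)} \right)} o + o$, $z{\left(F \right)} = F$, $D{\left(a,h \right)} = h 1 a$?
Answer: $\frac{5 i \sqrt{1380039}}{33} \approx 177.99 i$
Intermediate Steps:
$D{\left(a,h \right)} = a h$ ($D{\left(a,h \right)} = h a = a h$)
$H{\left(o,K \right)} = o + K o^{2}$ ($H{\left(o,K \right)} = o K o + o = K o o + o = K o^{2} + o = o + K o^{2}$)
$\sqrt{\frac{H{\left(-112,167 \right)}}{5808} - 32042} = \sqrt{\frac{\left(-112\right) \left(1 + 167 \left(-112\right)\right)}{5808} - 32042} = \sqrt{- 112 \left(1 - 18704\right) \frac{1}{5808} - 32042} = \sqrt{\left(-112\right) \left(-18703\right) \frac{1}{5808} - 32042} = \sqrt{2094736 \cdot \frac{1}{5808} - 32042} = \sqrt{\frac{130921}{363} - 32042} = \sqrt{- \frac{11500325}{363}} = \frac{5 i \sqrt{1380039}}{33}$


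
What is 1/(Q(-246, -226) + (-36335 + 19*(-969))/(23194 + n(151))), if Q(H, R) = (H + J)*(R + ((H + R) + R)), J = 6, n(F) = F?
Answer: 23345/5176932454 ≈ 4.5094e-6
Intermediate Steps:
Q(H, R) = (6 + H)*(H + 3*R) (Q(H, R) = (H + 6)*(R + ((H + R) + R)) = (6 + H)*(R + (H + 2*R)) = (6 + H)*(H + 3*R))
1/(Q(-246, -226) + (-36335 + 19*(-969))/(23194 + n(151))) = 1/(((-246)² + 6*(-246) + 18*(-226) + 3*(-246)*(-226)) + (-36335 + 19*(-969))/(23194 + 151)) = 1/((60516 - 1476 - 4068 + 166788) + (-36335 - 18411)/23345) = 1/(221760 - 54746*1/23345) = 1/(221760 - 54746/23345) = 1/(5176932454/23345) = 23345/5176932454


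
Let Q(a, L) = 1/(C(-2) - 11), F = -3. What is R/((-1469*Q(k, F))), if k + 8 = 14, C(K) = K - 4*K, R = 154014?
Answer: 770070/1469 ≈ 524.21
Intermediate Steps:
C(K) = -3*K
k = 6 (k = -8 + 14 = 6)
Q(a, L) = -⅕ (Q(a, L) = 1/(-3*(-2) - 11) = 1/(6 - 11) = 1/(-5) = -⅕)
R/((-1469*Q(k, F))) = 154014/((-1469*(-⅕))) = 154014/(1469/5) = 154014*(5/1469) = 770070/1469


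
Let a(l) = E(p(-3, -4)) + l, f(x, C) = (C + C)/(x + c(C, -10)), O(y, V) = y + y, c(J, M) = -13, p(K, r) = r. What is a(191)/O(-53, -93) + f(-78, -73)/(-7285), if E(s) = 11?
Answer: -66964173/35135555 ≈ -1.9059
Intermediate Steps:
O(y, V) = 2*y
f(x, C) = 2*C/(-13 + x) (f(x, C) = (C + C)/(x - 13) = (2*C)/(-13 + x) = 2*C/(-13 + x))
a(l) = 11 + l
a(191)/O(-53, -93) + f(-78, -73)/(-7285) = (11 + 191)/((2*(-53))) + (2*(-73)/(-13 - 78))/(-7285) = 202/(-106) + (2*(-73)/(-91))*(-1/7285) = 202*(-1/106) + (2*(-73)*(-1/91))*(-1/7285) = -101/53 + (146/91)*(-1/7285) = -101/53 - 146/662935 = -66964173/35135555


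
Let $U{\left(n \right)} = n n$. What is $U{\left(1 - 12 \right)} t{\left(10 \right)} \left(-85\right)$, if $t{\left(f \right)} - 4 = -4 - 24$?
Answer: $246840$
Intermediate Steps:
$U{\left(n \right)} = n^{2}$
$t{\left(f \right)} = -24$ ($t{\left(f \right)} = 4 - 28 = -24$)
$U{\left(1 - 12 \right)} t{\left(10 \right)} \left(-85\right) = \left(1 - 12\right)^{2} \left(-24\right) \left(-85\right) = \left(-11\right)^{2} \left(-24\right) \left(-85\right) = 121 \left(-24\right) \left(-85\right) = \left(-2904\right) \left(-85\right) = 246840$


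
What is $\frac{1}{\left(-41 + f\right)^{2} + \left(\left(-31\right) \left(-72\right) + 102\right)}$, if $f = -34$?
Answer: $\frac{1}{7959} \approx 0.00012564$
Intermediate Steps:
$\frac{1}{\left(-41 + f\right)^{2} + \left(\left(-31\right) \left(-72\right) + 102\right)} = \frac{1}{\left(-41 - 34\right)^{2} + \left(\left(-31\right) \left(-72\right) + 102\right)} = \frac{1}{\left(-75\right)^{2} + \left(2232 + 102\right)} = \frac{1}{5625 + 2334} = \frac{1}{7959}$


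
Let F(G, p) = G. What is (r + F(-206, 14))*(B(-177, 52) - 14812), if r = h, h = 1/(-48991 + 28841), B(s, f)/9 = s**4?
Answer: -1182811472655247/650 ≈ -1.8197e+12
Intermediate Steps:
B(s, f) = 9*s**4
h = -1/20150 (h = 1/(-20150) = -1/20150 ≈ -4.9628e-5)
r = -1/20150 ≈ -4.9628e-5
(r + F(-206, 14))*(B(-177, 52) - 14812) = (-1/20150 - 206)*(9*(-177)**4 - 14812) = -4150901*(9*981506241 - 14812)/20150 = -4150901*(8833556169 - 14812)/20150 = -4150901/20150*8833541357 = -1182811472655247/650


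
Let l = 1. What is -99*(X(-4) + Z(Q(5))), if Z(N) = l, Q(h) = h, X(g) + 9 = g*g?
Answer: -792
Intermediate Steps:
X(g) = -9 + g² (X(g) = -9 + g*g = -9 + g²)
Z(N) = 1
-99*(X(-4) + Z(Q(5))) = -99*((-9 + (-4)²) + 1) = -99*((-9 + 16) + 1) = -99*(7 + 1) = -99*8 = -792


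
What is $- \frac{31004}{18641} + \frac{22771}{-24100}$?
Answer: $- \frac{1171670611}{449248100} \approx -2.6081$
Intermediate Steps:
$- \frac{31004}{18641} + \frac{22771}{-24100} = \left(-31004\right) \frac{1}{18641} + 22771 \left(- \frac{1}{24100}\right) = - \frac{31004}{18641} - \frac{22771}{24100} = - \frac{1171670611}{449248100}$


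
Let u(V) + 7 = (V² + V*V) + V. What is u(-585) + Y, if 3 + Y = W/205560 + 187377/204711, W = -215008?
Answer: 1199036740297718/1753349715 ≈ 6.8386e+5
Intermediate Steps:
u(V) = -7 + V + 2*V² (u(V) = -7 + ((V² + V*V) + V) = -7 + ((V² + V²) + V) = -7 + (2*V² + V) = -7 + (V + 2*V²) = -7 + V + 2*V²)
Y = -5489102752/1753349715 (Y = -3 + (-215008/205560 + 187377/204711) = -3 + (-215008*1/205560 + 187377*(1/204711)) = -3 + (-26876/25695 + 62459/68237) = -3 - 229053607/1753349715 = -5489102752/1753349715 ≈ -3.1306)
u(-585) + Y = (-7 - 585 + 2*(-585)²) - 5489102752/1753349715 = (-7 - 585 + 2*342225) - 5489102752/1753349715 = (-7 - 585 + 684450) - 5489102752/1753349715 = 683858 - 5489102752/1753349715 = 1199036740297718/1753349715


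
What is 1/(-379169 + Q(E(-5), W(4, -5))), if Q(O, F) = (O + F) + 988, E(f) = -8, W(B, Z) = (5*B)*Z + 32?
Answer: -1/378257 ≈ -2.6437e-6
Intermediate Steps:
W(B, Z) = 32 + 5*B*Z (W(B, Z) = 5*B*Z + 32 = 32 + 5*B*Z)
Q(O, F) = 988 + F + O (Q(O, F) = (F + O) + 988 = 988 + F + O)
1/(-379169 + Q(E(-5), W(4, -5))) = 1/(-379169 + (988 + (32 + 5*4*(-5)) - 8)) = 1/(-379169 + (988 + (32 - 100) - 8)) = 1/(-379169 + (988 - 68 - 8)) = 1/(-379169 + 912) = 1/(-378257) = -1/378257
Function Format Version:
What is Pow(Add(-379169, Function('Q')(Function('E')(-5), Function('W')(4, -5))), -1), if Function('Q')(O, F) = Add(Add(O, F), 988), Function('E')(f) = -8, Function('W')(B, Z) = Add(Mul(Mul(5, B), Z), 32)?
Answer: Rational(-1, 378257) ≈ -2.6437e-6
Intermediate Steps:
Function('W')(B, Z) = Add(32, Mul(5, B, Z)) (Function('W')(B, Z) = Add(Mul(5, B, Z), 32) = Add(32, Mul(5, B, Z)))
Function('Q')(O, F) = Add(988, F, O) (Function('Q')(O, F) = Add(Add(F, O), 988) = Add(988, F, O))
Pow(Add(-379169, Function('Q')(Function('E')(-5), Function('W')(4, -5))), -1) = Pow(Add(-379169, Add(988, Add(32, Mul(5, 4, -5)), -8)), -1) = Pow(Add(-379169, Add(988, Add(32, -100), -8)), -1) = Pow(Add(-379169, Add(988, -68, -8)), -1) = Pow(Add(-379169, 912), -1) = Pow(-378257, -1) = Rational(-1, 378257)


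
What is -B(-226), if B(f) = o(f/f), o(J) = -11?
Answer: 11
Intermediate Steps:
B(f) = -11
-B(-226) = -1*(-11) = 11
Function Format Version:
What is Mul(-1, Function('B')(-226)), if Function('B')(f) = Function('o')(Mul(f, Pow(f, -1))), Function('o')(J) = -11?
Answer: 11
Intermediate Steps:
Function('B')(f) = -11
Mul(-1, Function('B')(-226)) = Mul(-1, -11) = 11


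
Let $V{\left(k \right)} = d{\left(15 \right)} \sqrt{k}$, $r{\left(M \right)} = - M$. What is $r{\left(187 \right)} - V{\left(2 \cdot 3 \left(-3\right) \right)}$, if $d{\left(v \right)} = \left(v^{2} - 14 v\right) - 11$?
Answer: $-187 - 12 i \sqrt{2} \approx -187.0 - 16.971 i$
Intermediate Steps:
$d{\left(v \right)} = -11 + v^{2} - 14 v$
$V{\left(k \right)} = 4 \sqrt{k}$ ($V{\left(k \right)} = \left(-11 + 15^{2} - 210\right) \sqrt{k} = \left(-11 + 225 - 210\right) \sqrt{k} = 4 \sqrt{k}$)
$r{\left(187 \right)} - V{\left(2 \cdot 3 \left(-3\right) \right)} = \left(-1\right) 187 - 4 \sqrt{2 \cdot 3 \left(-3\right)} = -187 - 4 \sqrt{6 \left(-3\right)} = -187 - 4 \sqrt{-18} = -187 - 4 \cdot 3 i \sqrt{2} = -187 - 12 i \sqrt{2}$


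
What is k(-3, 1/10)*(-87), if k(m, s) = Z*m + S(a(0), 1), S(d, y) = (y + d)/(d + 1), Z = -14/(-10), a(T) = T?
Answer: 1392/5 ≈ 278.40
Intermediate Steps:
Z = 7/5 (Z = -14*(-1/10) = 7/5 ≈ 1.4000)
S(d, y) = (d + y)/(1 + d)
k(m, s) = 1 + 7*m/5 (k(m, s) = 7*m/5 + (0 + 1)/(1 + 0) = 7*m/5 + 1/1 = 7*m/5 + 1*1 = 7*m/5 + 1 = 1 + 7*m/5)
k(-3, 1/10)*(-87) = (1 + (7/5)*(-3))*(-87) = (1 - 21/5)*(-87) = -16/5*(-87) = 1392/5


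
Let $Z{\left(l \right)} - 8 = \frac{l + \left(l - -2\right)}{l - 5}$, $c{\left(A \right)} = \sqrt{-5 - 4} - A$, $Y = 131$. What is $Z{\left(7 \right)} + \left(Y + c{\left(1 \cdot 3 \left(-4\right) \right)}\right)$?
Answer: $159 + 3 i \approx 159.0 + 3.0 i$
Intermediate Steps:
$c{\left(A \right)} = - A + 3 i$ ($c{\left(A \right)} = \sqrt{-9} - A = 3 i - A = - A + 3 i$)
$Z{\left(l \right)} = 8 + \frac{2 + 2 l}{-5 + l}$ ($Z{\left(l \right)} = 8 + \frac{l + \left(l - -2\right)}{l - 5} = 8 + \frac{l + \left(l + 2\right)}{-5 + l} = 8 + \frac{l + \left(2 + l\right)}{-5 + l} = 8 + \frac{2 + 2 l}{-5 + l}$)
$Z{\left(7 \right)} + \left(Y + c{\left(1 \cdot 3 \left(-4\right) \right)}\right) = \frac{2 \left(-19 + 5 \cdot 7\right)}{-5 + 7} - \left(-131 - 3 i + 1 \cdot 3 \left(-4\right)\right) = \frac{2 \left(-19 + 35\right)}{2} + \left(131 + \left(- 3 \left(-4\right) + 3 i\right)\right) = 2 \cdot \frac{1}{2} \cdot 16 + \left(131 + \left(\left(-1\right) \left(-12\right) + 3 i\right)\right) = 16 + \left(131 + \left(12 + 3 i\right)\right) = 16 + \left(143 + 3 i\right) = 159 + 3 i$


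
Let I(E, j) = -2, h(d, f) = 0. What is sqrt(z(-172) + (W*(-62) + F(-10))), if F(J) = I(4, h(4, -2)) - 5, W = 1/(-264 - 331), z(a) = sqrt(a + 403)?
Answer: sqrt(-2441285 + 354025*sqrt(231))/595 ≈ 2.8815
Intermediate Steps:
z(a) = sqrt(403 + a)
W = -1/595 (W = 1/(-595) = -1/595 ≈ -0.0016807)
F(J) = -7 (F(J) = -2 - 5 = -7)
sqrt(z(-172) + (W*(-62) + F(-10))) = sqrt(sqrt(403 - 172) + (-1/595*(-62) - 7)) = sqrt(sqrt(231) + (62/595 - 7)) = sqrt(sqrt(231) - 4103/595) = sqrt(-4103/595 + sqrt(231))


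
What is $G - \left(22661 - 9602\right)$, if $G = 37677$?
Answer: $24618$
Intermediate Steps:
$G - \left(22661 - 9602\right) = 37677 - \left(22661 - 9602\right) = 37677 - 13059 = 24618$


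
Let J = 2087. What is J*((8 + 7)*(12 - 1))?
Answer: 344355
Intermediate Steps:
J*((8 + 7)*(12 - 1)) = 2087*((8 + 7)*(12 - 1)) = 2087*(15*11) = 2087*165 = 344355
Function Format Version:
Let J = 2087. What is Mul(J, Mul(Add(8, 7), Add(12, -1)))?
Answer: 344355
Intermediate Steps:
Mul(J, Mul(Add(8, 7), Add(12, -1))) = Mul(2087, Mul(Add(8, 7), Add(12, -1))) = Mul(2087, Mul(15, 11)) = Mul(2087, 165) = 344355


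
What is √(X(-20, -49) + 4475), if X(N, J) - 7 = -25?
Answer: √4457 ≈ 66.761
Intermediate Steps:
X(N, J) = -18 (X(N, J) = 7 - 25 = -18)
√(X(-20, -49) + 4475) = √(-18 + 4475) = √4457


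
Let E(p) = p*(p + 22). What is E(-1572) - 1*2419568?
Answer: 17032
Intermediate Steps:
E(p) = p*(22 + p)
E(-1572) - 1*2419568 = -1572*(22 - 1572) - 1*2419568 = -1572*(-1550) - 2419568 = 2436600 - 2419568 = 17032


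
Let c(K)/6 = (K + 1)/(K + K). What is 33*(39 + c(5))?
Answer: 7029/5 ≈ 1405.8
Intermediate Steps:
c(K) = 3*(1 + K)/K (c(K) = 6*((K + 1)/(K + K)) = 6*((1 + K)/((2*K))) = 6*((1 + K)*(1/(2*K))) = 6*((1 + K)/(2*K)) = 3*(1 + K)/K)
33*(39 + c(5)) = 33*(39 + (3 + 3/5)) = 33*(39 + (3 + 3*(⅕))) = 33*(39 + (3 + ⅗)) = 33*(39 + 18/5) = 33*(213/5) = 7029/5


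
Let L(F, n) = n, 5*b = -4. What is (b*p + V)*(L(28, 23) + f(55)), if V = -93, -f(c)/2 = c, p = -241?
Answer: -43413/5 ≈ -8682.6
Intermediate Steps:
b = -4/5 (b = (1/5)*(-4) = -4/5 ≈ -0.80000)
f(c) = -2*c
(b*p + V)*(L(28, 23) + f(55)) = (-4/5*(-241) - 93)*(23 - 2*55) = (964/5 - 93)*(23 - 110) = (499/5)*(-87) = -43413/5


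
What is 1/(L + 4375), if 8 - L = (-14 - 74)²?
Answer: -1/3361 ≈ -0.00029753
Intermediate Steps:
L = -7736 (L = 8 - (-14 - 74)² = 8 - 1*(-88)² = 8 - 1*7744 = 8 - 7744 = -7736)
1/(L + 4375) = 1/(-7736 + 4375) = 1/(-3361) = -1/3361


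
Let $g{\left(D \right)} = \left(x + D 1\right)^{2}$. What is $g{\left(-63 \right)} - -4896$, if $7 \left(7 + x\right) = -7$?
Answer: $9937$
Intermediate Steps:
$x = -8$ ($x = -7 + \frac{1}{7} \left(-7\right) = -7 - 1 = -8$)
$g{\left(D \right)} = \left(-8 + D\right)^{2}$ ($g{\left(D \right)} = \left(-8 + D 1\right)^{2} = \left(-8 + D\right)^{2}$)
$g{\left(-63 \right)} - -4896 = \left(-8 - 63\right)^{2} - -4896 = \left(-71\right)^{2} + 4896 = 5041 + 4896 = 9937$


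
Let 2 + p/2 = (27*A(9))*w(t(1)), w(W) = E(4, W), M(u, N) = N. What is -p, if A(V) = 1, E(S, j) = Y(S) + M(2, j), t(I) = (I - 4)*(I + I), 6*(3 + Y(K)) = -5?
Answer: 535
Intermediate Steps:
Y(K) = -23/6 (Y(K) = -3 + (⅙)*(-5) = -3 - ⅚ = -23/6)
t(I) = 2*I*(-4 + I) (t(I) = (-4 + I)*(2*I) = 2*I*(-4 + I))
E(S, j) = -23/6 + j
w(W) = -23/6 + W
p = -535 (p = -4 + 2*((27*1)*(-23/6 + 2*1*(-4 + 1))) = -4 + 2*(27*(-23/6 + 2*1*(-3))) = -4 + 2*(27*(-23/6 - 6)) = -4 + 2*(27*(-59/6)) = -4 + 2*(-531/2) = -4 - 531 = -535)
-p = -1*(-535) = 535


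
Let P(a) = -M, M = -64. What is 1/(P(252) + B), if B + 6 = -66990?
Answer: -1/66932 ≈ -1.4941e-5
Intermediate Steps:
B = -66996 (B = -6 - 66990 = -66996)
P(a) = 64 (P(a) = -1*(-64) = 64)
1/(P(252) + B) = 1/(64 - 66996) = 1/(-66932) = -1/66932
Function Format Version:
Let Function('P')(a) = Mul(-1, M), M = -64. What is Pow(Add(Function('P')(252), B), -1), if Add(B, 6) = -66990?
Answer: Rational(-1, 66932) ≈ -1.4941e-5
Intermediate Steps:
B = -66996 (B = Add(-6, -66990) = -66996)
Function('P')(a) = 64 (Function('P')(a) = Mul(-1, -64) = 64)
Pow(Add(Function('P')(252), B), -1) = Pow(Add(64, -66996), -1) = Pow(-66932, -1) = Rational(-1, 66932)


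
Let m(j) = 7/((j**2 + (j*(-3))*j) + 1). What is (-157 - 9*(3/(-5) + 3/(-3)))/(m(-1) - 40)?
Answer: 713/235 ≈ 3.0340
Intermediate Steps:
m(j) = 7/(1 - 2*j**2) (m(j) = 7/((j**2 + (-3*j)*j) + 1) = 7/((j**2 - 3*j**2) + 1) = 7/(-2*j**2 + 1) = 7/(1 - 2*j**2))
(-157 - 9*(3/(-5) + 3/(-3)))/(m(-1) - 40) = (-157 - 9*(3/(-5) + 3/(-3)))/(-7/(-1 + 2*(-1)**2) - 40) = (-157 - 9*(3*(-1/5) + 3*(-1/3)))/(-7/(-1 + 2*1) - 40) = (-157 - 9*(-3/5 - 1))/(-7/(-1 + 2) - 40) = (-157 - 9*(-8/5))/(-7/1 - 40) = (-157 + 72/5)/(-7*1 - 40) = -713/5/(-7 - 40) = -713/5/(-47) = -1/47*(-713/5) = 713/235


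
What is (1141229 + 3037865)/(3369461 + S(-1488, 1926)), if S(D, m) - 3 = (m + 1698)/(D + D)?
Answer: 518207656/417813385 ≈ 1.2403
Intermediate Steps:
S(D, m) = 3 + (1698 + m)/(2*D) (S(D, m) = 3 + (m + 1698)/(D + D) = 3 + (1698 + m)/((2*D)) = 3 + (1698 + m)*(1/(2*D)) = 3 + (1698 + m)/(2*D))
(1141229 + 3037865)/(3369461 + S(-1488, 1926)) = (1141229 + 3037865)/(3369461 + (½)*(1698 + 1926 + 6*(-1488))/(-1488)) = 4179094/(3369461 + (½)*(-1/1488)*(1698 + 1926 - 8928)) = 4179094/(3369461 + (½)*(-1/1488)*(-5304)) = 4179094/(3369461 + 221/124) = 4179094/(417813385/124) = 4179094*(124/417813385) = 518207656/417813385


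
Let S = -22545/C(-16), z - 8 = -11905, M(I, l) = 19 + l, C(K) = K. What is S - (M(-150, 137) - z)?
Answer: -170303/16 ≈ -10644.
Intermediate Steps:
z = -11897 (z = 8 - 11905 = -11897)
S = 22545/16 (S = -22545/(-16) = -22545*(-1/16) = 22545/16 ≈ 1409.1)
S - (M(-150, 137) - z) = 22545/16 - ((19 + 137) - 1*(-11897)) = 22545/16 - (156 + 11897) = 22545/16 - 1*12053 = 22545/16 - 12053 = -170303/16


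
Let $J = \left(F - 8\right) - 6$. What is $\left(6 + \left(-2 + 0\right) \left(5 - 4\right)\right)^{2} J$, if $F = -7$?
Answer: $-336$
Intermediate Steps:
$J = -21$ ($J = \left(-7 - 8\right) - 6 = -15 - 6 = -21$)
$\left(6 + \left(-2 + 0\right) \left(5 - 4\right)\right)^{2} J = \left(6 + \left(-2 + 0\right) \left(5 - 4\right)\right)^{2} \left(-21\right) = \left(6 - 2\right)^{2} \left(-21\right) = 4^{2} \left(-21\right) = 16 \left(-21\right) = -336$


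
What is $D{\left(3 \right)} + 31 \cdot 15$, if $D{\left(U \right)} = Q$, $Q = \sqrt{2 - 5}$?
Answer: $465 + i \sqrt{3} \approx 465.0 + 1.732 i$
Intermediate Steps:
$Q = i \sqrt{3}$ ($Q = \sqrt{-3} = i \sqrt{3} \approx 1.732 i$)
$D{\left(U \right)} = i \sqrt{3}$
$D{\left(3 \right)} + 31 \cdot 15 = i \sqrt{3} + 31 \cdot 15 = i \sqrt{3} + 465 = 465 + i \sqrt{3}$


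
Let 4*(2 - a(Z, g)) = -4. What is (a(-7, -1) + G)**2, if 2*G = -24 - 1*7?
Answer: 625/4 ≈ 156.25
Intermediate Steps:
G = -31/2 (G = (-24 - 1*7)/2 = (-24 - 7)/2 = (1/2)*(-31) = -31/2 ≈ -15.500)
a(Z, g) = 3 (a(Z, g) = 2 - 1/4*(-4) = 2 + 1 = 3)
(a(-7, -1) + G)**2 = (3 - 31/2)**2 = (-25/2)**2 = 625/4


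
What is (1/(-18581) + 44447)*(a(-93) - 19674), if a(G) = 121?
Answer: -16148230361418/18581 ≈ -8.6907e+8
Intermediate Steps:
(1/(-18581) + 44447)*(a(-93) - 19674) = (1/(-18581) + 44447)*(121 - 19674) = (-1/18581 + 44447)*(-19553) = (825869706/18581)*(-19553) = -16148230361418/18581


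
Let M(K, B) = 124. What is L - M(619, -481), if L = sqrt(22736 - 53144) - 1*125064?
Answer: -125188 + 2*I*sqrt(7602) ≈ -1.2519e+5 + 174.38*I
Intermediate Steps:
L = -125064 + 2*I*sqrt(7602) (L = sqrt(-30408) - 125064 = 2*I*sqrt(7602) - 125064 = -125064 + 2*I*sqrt(7602) ≈ -1.2506e+5 + 174.38*I)
L - M(619, -481) = (-125064 + 2*I*sqrt(7602)) - 1*124 = (-125064 + 2*I*sqrt(7602)) - 124 = -125188 + 2*I*sqrt(7602)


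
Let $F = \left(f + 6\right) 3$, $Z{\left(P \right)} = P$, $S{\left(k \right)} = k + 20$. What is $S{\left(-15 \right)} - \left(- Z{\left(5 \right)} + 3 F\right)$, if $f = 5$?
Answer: $-89$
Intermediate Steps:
$S{\left(k \right)} = 20 + k$
$F = 33$ ($F = \left(5 + 6\right) 3 = 11 \cdot 3 = 33$)
$S{\left(-15 \right)} - \left(- Z{\left(5 \right)} + 3 F\right) = \left(20 - 15\right) + \left(\left(-3\right) 33 + 5\right) = 5 + \left(-99 + 5\right) = 5 - 94 = -89$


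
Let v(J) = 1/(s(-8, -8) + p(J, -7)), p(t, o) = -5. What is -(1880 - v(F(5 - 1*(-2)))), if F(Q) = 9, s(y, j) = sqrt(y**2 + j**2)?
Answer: -193635/103 + 8*sqrt(2)/103 ≈ -1879.8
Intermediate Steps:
s(y, j) = sqrt(j**2 + y**2)
v(J) = 1/(-5 + 8*sqrt(2)) (v(J) = 1/(sqrt((-8)**2 + (-8)**2) - 5) = 1/(sqrt(64 + 64) - 5) = 1/(sqrt(128) - 5) = 1/(8*sqrt(2) - 5) = 1/(-5 + 8*sqrt(2)))
-(1880 - v(F(5 - 1*(-2)))) = -(1880 - (5/103 + 8*sqrt(2)/103)) = -(1880 + (-5/103 - 8*sqrt(2)/103)) = -(193635/103 - 8*sqrt(2)/103) = -193635/103 + 8*sqrt(2)/103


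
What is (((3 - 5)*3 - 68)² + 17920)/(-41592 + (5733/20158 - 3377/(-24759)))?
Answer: -11676754607112/20758021202911 ≈ -0.56252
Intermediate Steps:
(((3 - 5)*3 - 68)² + 17920)/(-41592 + (5733/20158 - 3377/(-24759))) = ((-2*3 - 68)² + 17920)/(-41592 + (5733*(1/20158) - 3377*(-1/24759))) = ((-6 - 68)² + 17920)/(-41592 + (5733/20158 + 3377/24759)) = ((-74)² + 17920)/(-41592 + 210016913/499091922) = (5476 + 17920)/(-20758021202911/499091922) = 23396*(-499091922/20758021202911) = -11676754607112/20758021202911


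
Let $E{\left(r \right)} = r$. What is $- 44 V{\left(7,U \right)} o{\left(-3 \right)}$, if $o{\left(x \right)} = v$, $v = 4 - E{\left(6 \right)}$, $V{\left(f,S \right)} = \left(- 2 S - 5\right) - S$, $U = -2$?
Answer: $88$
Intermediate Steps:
$V{\left(f,S \right)} = -5 - 3 S$ ($V{\left(f,S \right)} = \left(-5 - 2 S\right) - S = -5 - 3 S$)
$v = -2$ ($v = 4 - 6 = -2$)
$o{\left(x \right)} = -2$
$- 44 V{\left(7,U \right)} o{\left(-3 \right)} = - 44 \left(-5 - -6\right) \left(-2\right) = - 44 \left(-5 + 6\right) \left(-2\right) = \left(-44\right) 1 \left(-2\right) = \left(-44\right) \left(-2\right) = 88$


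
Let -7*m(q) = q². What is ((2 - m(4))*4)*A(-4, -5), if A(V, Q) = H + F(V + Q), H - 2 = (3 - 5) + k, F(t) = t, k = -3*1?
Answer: -1440/7 ≈ -205.71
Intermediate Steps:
k = -3
H = -3 (H = 2 + ((3 - 5) - 3) = 2 + (-2 - 3) = 2 - 5 = -3)
m(q) = -q²/7
A(V, Q) = -3 + Q + V (A(V, Q) = -3 + (V + Q) = -3 + (Q + V) = -3 + Q + V)
((2 - m(4))*4)*A(-4, -5) = ((2 - (-1)*4²/7)*4)*(-3 - 5 - 4) = ((2 - (-1)*16/7)*4)*(-12) = ((2 - 1*(-16/7))*4)*(-12) = ((2 + 16/7)*4)*(-12) = ((30/7)*4)*(-12) = (120/7)*(-12) = -1440/7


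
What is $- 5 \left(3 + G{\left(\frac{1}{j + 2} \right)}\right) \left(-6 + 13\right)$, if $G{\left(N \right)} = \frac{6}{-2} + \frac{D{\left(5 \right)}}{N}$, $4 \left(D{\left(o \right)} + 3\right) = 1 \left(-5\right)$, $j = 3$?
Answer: $\frac{2975}{4} \approx 743.75$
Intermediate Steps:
$D{\left(o \right)} = - \frac{17}{4}$ ($D{\left(o \right)} = -3 + \frac{1 \left(-5\right)}{4} = -3 + \frac{1}{4} \left(-5\right) = -3 - \frac{5}{4} = - \frac{17}{4}$)
$G{\left(N \right)} = -3 - \frac{17}{4 N}$ ($G{\left(N \right)} = \frac{6}{-2} - \frac{17}{4 N} = 6 \left(- \frac{1}{2}\right) - \frac{17}{4 N} = -3 - \frac{17}{4 N}$)
$- 5 \left(3 + G{\left(\frac{1}{j + 2} \right)}\right) \left(-6 + 13\right) = - 5 \left(3 - \left(3 + \frac{17}{4 \frac{1}{3 + 2}}\right)\right) \left(-6 + 13\right) = - 5 \left(3 - \left(3 + \frac{17}{4 \cdot \frac{1}{5}}\right)\right) 7 = - 5 \left(3 - \left(3 + \frac{17 \frac{1}{\frac{1}{5}}}{4}\right)\right) 7 = - 5 \left(3 - \frac{97}{4}\right) 7 = \left(-5\right) \left(- \frac{85}{4}\right) 7 = \frac{425}{4} \cdot 7 = \frac{2975}{4}$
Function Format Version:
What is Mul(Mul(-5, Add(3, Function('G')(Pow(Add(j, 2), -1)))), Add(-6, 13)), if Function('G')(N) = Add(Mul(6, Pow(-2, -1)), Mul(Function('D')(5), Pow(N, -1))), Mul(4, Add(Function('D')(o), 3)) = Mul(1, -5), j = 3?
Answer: Rational(2975, 4) ≈ 743.75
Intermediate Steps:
Function('D')(o) = Rational(-17, 4) (Function('D')(o) = Add(-3, Mul(Rational(1, 4), Mul(1, -5))) = Add(-3, Mul(Rational(1, 4), -5)) = Add(-3, Rational(-5, 4)) = Rational(-17, 4))
Function('G')(N) = Add(-3, Mul(Rational(-17, 4), Pow(N, -1))) (Function('G')(N) = Add(Mul(6, Pow(-2, -1)), Mul(Rational(-17, 4), Pow(N, -1))) = Add(Mul(6, Rational(-1, 2)), Mul(Rational(-17, 4), Pow(N, -1))) = Add(-3, Mul(Rational(-17, 4), Pow(N, -1))))
Mul(Mul(-5, Add(3, Function('G')(Pow(Add(j, 2), -1)))), Add(-6, 13)) = Mul(Mul(-5, Add(3, Add(-3, Mul(Rational(-17, 4), Pow(Pow(Add(3, 2), -1), -1))))), Add(-6, 13)) = Mul(Mul(-5, Add(3, Add(-3, Mul(Rational(-17, 4), Pow(Pow(5, -1), -1))))), 7) = Mul(Mul(-5, Add(3, Add(-3, Mul(Rational(-17, 4), Pow(Rational(1, 5), -1))))), 7) = Mul(Mul(-5, Add(3, Add(-3, Mul(Rational(-17, 4), 5)))), 7) = Mul(Mul(-5, Add(3, Add(-3, Rational(-85, 4)))), 7) = Mul(Mul(-5, Add(3, Rational(-97, 4))), 7) = Mul(Mul(-5, Rational(-85, 4)), 7) = Mul(Rational(425, 4), 7) = Rational(2975, 4)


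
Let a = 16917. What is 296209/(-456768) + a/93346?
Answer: -9961390529/21318732864 ≈ -0.46726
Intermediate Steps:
296209/(-456768) + a/93346 = 296209/(-456768) + 16917/93346 = 296209*(-1/456768) + 16917*(1/93346) = -296209/456768 + 16917/93346 = -9961390529/21318732864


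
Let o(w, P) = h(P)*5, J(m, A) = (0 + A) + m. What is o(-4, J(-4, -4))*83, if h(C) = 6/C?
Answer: -1245/4 ≈ -311.25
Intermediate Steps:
J(m, A) = A + m
o(w, P) = 30/P (o(w, P) = (6/P)*5 = 30/P)
o(-4, J(-4, -4))*83 = (30/(-4 - 4))*83 = (30/(-8))*83 = (30*(-⅛))*83 = -15/4*83 = -1245/4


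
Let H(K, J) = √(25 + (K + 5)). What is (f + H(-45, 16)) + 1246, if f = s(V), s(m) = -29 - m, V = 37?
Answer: 1180 + I*√15 ≈ 1180.0 + 3.873*I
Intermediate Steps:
H(K, J) = √(30 + K) (H(K, J) = √(25 + (5 + K)) = √(30 + K))
f = -66 (f = -29 - 1*37 = -29 - 37 = -66)
(f + H(-45, 16)) + 1246 = (-66 + √(30 - 45)) + 1246 = (-66 + √(-15)) + 1246 = (-66 + I*√15) + 1246 = 1180 + I*√15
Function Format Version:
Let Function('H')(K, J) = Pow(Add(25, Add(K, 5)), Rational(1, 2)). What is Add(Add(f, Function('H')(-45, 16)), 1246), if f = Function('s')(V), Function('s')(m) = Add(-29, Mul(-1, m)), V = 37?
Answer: Add(1180, Mul(I, Pow(15, Rational(1, 2)))) ≈ Add(1180.0, Mul(3.8730, I))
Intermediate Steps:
Function('H')(K, J) = Pow(Add(30, K), Rational(1, 2)) (Function('H')(K, J) = Pow(Add(25, Add(5, K)), Rational(1, 2)) = Pow(Add(30, K), Rational(1, 2)))
f = -66 (f = Add(-29, Mul(-1, 37)) = Add(-29, -37) = -66)
Add(Add(f, Function('H')(-45, 16)), 1246) = Add(Add(-66, Pow(Add(30, -45), Rational(1, 2))), 1246) = Add(Add(-66, Pow(-15, Rational(1, 2))), 1246) = Add(Add(-66, Mul(I, Pow(15, Rational(1, 2)))), 1246) = Add(1180, Mul(I, Pow(15, Rational(1, 2))))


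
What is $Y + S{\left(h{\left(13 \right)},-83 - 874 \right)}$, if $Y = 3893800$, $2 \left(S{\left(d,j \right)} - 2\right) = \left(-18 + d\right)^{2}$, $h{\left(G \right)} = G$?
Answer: $\frac{7787629}{2} \approx 3.8938 \cdot 10^{6}$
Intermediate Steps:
$S{\left(d,j \right)} = 2 + \frac{\left(-18 + d\right)^{2}}{2}$
$Y + S{\left(h{\left(13 \right)},-83 - 874 \right)} = 3893800 + \left(2 + \frac{\left(-18 + 13\right)^{2}}{2}\right) = 3893800 + \left(2 + \frac{\left(-5\right)^{2}}{2}\right) = 3893800 + \left(2 + \frac{1}{2} \cdot 25\right) = 3893800 + \left(2 + \frac{25}{2}\right) = 3893800 + \frac{29}{2} = \frac{7787629}{2}$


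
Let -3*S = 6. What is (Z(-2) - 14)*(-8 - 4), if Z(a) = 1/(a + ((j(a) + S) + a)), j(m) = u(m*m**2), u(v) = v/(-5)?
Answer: 1878/11 ≈ 170.73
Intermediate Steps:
S = -2 (S = -1/3*6 = -2)
u(v) = -v/5 (u(v) = v*(-1/5) = -v/5)
j(m) = -m**3/5 (j(m) = -m*m**2/5 = -m**3/5)
Z(a) = 1/(-2 + 2*a - a**3/5) (Z(a) = 1/(a + ((-a**3/5 - 2) + a)) = 1/(a + ((-2 - a**3/5) + a)) = 1/(a + (-2 + a - a**3/5)) = 1/(-2 + 2*a - a**3/5))
(Z(-2) - 14)*(-8 - 4) = (-5/(10 + (-2)**3 - 10*(-2)) - 14)*(-8 - 4) = (-5/(10 - 8 + 20) - 14)*(-12) = (-5/22 - 14)*(-12) = -313/22*(-12) = 1878/11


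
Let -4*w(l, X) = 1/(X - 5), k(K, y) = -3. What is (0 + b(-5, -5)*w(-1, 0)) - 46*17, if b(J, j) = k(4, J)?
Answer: -15643/20 ≈ -782.15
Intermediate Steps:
b(J, j) = -3
w(l, X) = -1/(4*(-5 + X)) (w(l, X) = -1/(4*(X - 5)) = -1/(4*(-5 + X)))
(0 + b(-5, -5)*w(-1, 0)) - 46*17 = (0 - (-3)/(-20 + 4*0)) - 46*17 = (0 - (-3)/(-20 + 0)) - 782 = (0 - (-3)/(-20)) - 782 = (0 - (-3)*(-1)/20) - 782 = (0 - 3*1/20) - 782 = (0 - 3/20) - 782 = -3/20 - 782 = -15643/20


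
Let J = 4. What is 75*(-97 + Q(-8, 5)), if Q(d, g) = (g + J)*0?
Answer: -7275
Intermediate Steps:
Q(d, g) = 0 (Q(d, g) = (g + 4)*0 = (4 + g)*0 = 0)
75*(-97 + Q(-8, 5)) = 75*(-97 + 0) = 75*(-97) = -7275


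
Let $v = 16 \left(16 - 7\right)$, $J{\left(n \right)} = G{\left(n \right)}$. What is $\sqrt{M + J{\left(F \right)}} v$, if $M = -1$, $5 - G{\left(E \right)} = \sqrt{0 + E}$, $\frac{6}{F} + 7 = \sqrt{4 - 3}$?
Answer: $144 \sqrt{4 - i} \approx 290.21 - 35.726 i$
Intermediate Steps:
$F = -1$ ($F = \frac{6}{-7 + \sqrt{4 - 3}} = \frac{6}{-7 + \sqrt{1}} = \frac{6}{-7 + 1} = \frac{6}{-6} = 6 \left(- \frac{1}{6}\right) = -1$)
$G{\left(E \right)} = 5 - \sqrt{E}$ ($G{\left(E \right)} = 5 - \sqrt{0 + E} = 5 - \sqrt{E}$)
$J{\left(n \right)} = 5 - \sqrt{n}$
$v = 144$ ($v = 16 \cdot 9 = 144$)
$\sqrt{M + J{\left(F \right)}} v = \sqrt{-1 + \left(5 - \sqrt{-1}\right)} 144 = \sqrt{-1 + \left(5 - i\right)} 144 = \sqrt{4 - i} 144 = 144 \sqrt{4 - i}$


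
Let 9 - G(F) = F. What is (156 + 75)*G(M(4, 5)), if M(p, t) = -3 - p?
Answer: 3696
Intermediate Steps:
G(F) = 9 - F
(156 + 75)*G(M(4, 5)) = (156 + 75)*(9 - (-3 - 1*4)) = 231*(9 - (-3 - 4)) = 231*(9 - 1*(-7)) = 231*(9 + 7) = 231*16 = 3696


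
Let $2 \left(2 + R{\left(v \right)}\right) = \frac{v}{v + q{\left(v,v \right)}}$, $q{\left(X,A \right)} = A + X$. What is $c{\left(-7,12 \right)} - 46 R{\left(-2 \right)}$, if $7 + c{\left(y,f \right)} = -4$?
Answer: $\frac{220}{3} \approx 73.333$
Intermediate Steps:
$c{\left(y,f \right)} = -11$ ($c{\left(y,f \right)} = -7 - 4 = -11$)
$R{\left(v \right)} = - \frac{11}{6}$ ($R{\left(v \right)} = -2 + \frac{v \frac{1}{v + \left(v + v\right)}}{2} = -2 + \frac{v \frac{1}{v + 2 v}}{2} = -2 + \frac{v \frac{1}{3 v}}{2} = -2 + \frac{1}{2} \cdot \frac{1}{3} = -2 + \frac{1}{6} = - \frac{11}{6}$)
$c{\left(-7,12 \right)} - 46 R{\left(-2 \right)} = -11 - - \frac{253}{3} = -11 + \frac{253}{3} = \frac{220}{3}$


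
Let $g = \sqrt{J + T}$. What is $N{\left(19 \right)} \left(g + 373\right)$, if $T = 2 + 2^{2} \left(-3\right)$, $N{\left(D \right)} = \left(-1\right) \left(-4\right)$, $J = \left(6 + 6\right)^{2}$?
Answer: $1492 + 4 \sqrt{134} \approx 1538.3$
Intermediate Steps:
$J = 144$ ($J = 12^{2} = 144$)
$N{\left(D \right)} = 4$
$T = -10$ ($T = 2 + 4 \left(-3\right) = 2 - 12 = -10$)
$g = \sqrt{134}$ ($g = \sqrt{144 - 10} = \sqrt{134} \approx 11.576$)
$N{\left(19 \right)} \left(g + 373\right) = 4 \left(\sqrt{134} + 373\right) = 4 \left(373 + \sqrt{134}\right) = 1492 + 4 \sqrt{134}$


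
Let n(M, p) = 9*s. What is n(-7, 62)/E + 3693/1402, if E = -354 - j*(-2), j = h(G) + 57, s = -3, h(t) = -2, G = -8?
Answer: 469473/171044 ≈ 2.7448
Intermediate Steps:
j = 55 (j = -2 + 57 = 55)
E = -244 (E = -354 - 55*(-2) = -354 - 1*(-110) = -354 + 110 = -244)
n(M, p) = -27 (n(M, p) = 9*(-3) = -27)
n(-7, 62)/E + 3693/1402 = -27/(-244) + 3693/1402 = -27*(-1/244) + 3693*(1/1402) = 27/244 + 3693/1402 = 469473/171044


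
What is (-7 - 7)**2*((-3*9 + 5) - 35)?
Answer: -11172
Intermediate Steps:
(-7 - 7)**2*((-3*9 + 5) - 35) = (-14)**2*((-27 + 5) - 35) = 196*(-22 - 35) = 196*(-57) = -11172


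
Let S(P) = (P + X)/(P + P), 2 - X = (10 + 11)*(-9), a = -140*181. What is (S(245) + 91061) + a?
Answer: 16101863/245 ≈ 65722.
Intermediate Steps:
a = -25340
X = 191 (X = 2 - (10 + 11)*(-9) = 2 - 21*(-9) = 2 - 1*(-189) = 2 + 189 = 191)
S(P) = (191 + P)/(2*P) (S(P) = (P + 191)/(P + P) = (191 + P)/((2*P)) = (191 + P)*(1/(2*P)) = (191 + P)/(2*P))
(S(245) + 91061) + a = ((½)*(191 + 245)/245 + 91061) - 25340 = ((½)*(1/245)*436 + 91061) - 25340 = (218/245 + 91061) - 25340 = 22310163/245 - 25340 = 16101863/245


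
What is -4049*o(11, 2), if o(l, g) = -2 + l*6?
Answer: -259136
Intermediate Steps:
o(l, g) = -2 + 6*l
-4049*o(11, 2) = -4049*(-2 + 6*11) = -4049*(-2 + 66) = -4049*64 = -259136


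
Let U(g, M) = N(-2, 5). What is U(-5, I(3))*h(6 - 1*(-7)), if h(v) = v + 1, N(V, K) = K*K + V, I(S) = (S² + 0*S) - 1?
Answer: 322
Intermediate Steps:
I(S) = -1 + S² (I(S) = (S² + 0) - 1 = S² - 1 = -1 + S²)
N(V, K) = V + K² (N(V, K) = K² + V = V + K²)
U(g, M) = 23 (U(g, M) = -2 + 5² = -2 + 25 = 23)
h(v) = 1 + v
U(-5, I(3))*h(6 - 1*(-7)) = 23*(1 + (6 - 1*(-7))) = 23*(1 + (6 + 7)) = 23*(1 + 13) = 23*14 = 322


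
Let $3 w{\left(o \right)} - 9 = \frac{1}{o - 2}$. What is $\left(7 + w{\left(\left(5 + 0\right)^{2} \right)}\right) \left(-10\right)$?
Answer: $- \frac{6910}{69} \approx -100.14$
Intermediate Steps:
$w{\left(o \right)} = 3 + \frac{1}{3 \left(-2 + o\right)}$ ($w{\left(o \right)} = 3 + \frac{1}{3 \left(o - 2\right)} = 3 + \frac{1}{3 \left(-2 + o\right)}$)
$\left(7 + w{\left(\left(5 + 0\right)^{2} \right)}\right) \left(-10\right) = \left(7 + \frac{-17 + 9 \left(5 + 0\right)^{2}}{3 \left(-2 + \left(5 + 0\right)^{2}\right)}\right) \left(-10\right) = \left(7 + \frac{-17 + 9 \cdot 5^{2}}{3 \left(-2 + 5^{2}\right)}\right) \left(-10\right) = \left(7 + \frac{-17 + 9 \cdot 25}{3 \left(-2 + 25\right)}\right) \left(-10\right) = \left(7 + \frac{-17 + 225}{3 \cdot 23}\right) \left(-10\right) = \left(7 + \frac{1}{3} \cdot \frac{1}{23} \cdot 208\right) \left(-10\right) = \left(7 + \frac{208}{69}\right) \left(-10\right) = \frac{691}{69} \left(-10\right) = - \frac{6910}{69}$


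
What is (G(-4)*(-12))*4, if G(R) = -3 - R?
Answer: -48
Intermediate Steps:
(G(-4)*(-12))*4 = ((-3 - 1*(-4))*(-12))*4 = ((-3 + 4)*(-12))*4 = (1*(-12))*4 = -12*4 = -48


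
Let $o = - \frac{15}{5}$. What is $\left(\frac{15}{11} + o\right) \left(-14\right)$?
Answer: $\frac{252}{11} \approx 22.909$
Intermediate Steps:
$o = -3$ ($o = \left(-15\right) \frac{1}{5} = -3$)
$\left(\frac{15}{11} + o\right) \left(-14\right) = \left(\frac{15}{11} - 3\right) \left(-14\right) = \left(- \frac{18}{11}\right) \left(-14\right) = \frac{252}{11}$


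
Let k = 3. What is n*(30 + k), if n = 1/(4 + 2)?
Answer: 11/2 ≈ 5.5000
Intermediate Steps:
n = 1/6 ≈ 0.16667
n*(30 + k) = (30 + 3)/6 = (1/6)*33 = 11/2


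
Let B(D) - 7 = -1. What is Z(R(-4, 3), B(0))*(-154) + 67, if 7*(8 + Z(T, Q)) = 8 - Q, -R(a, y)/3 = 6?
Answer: 1255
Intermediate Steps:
R(a, y) = -18 (R(a, y) = -3*6 = -18)
B(D) = 6 (B(D) = 7 - 1 = 6)
Z(T, Q) = -48/7 - Q/7 (Z(T, Q) = -8 + (8 - Q)/7 = -8 + (8/7 - Q/7) = -48/7 - Q/7)
Z(R(-4, 3), B(0))*(-154) + 67 = (-48/7 - ⅐*6)*(-154) + 67 = (-48/7 - 6/7)*(-154) + 67 = -54/7*(-154) + 67 = 1188 + 67 = 1255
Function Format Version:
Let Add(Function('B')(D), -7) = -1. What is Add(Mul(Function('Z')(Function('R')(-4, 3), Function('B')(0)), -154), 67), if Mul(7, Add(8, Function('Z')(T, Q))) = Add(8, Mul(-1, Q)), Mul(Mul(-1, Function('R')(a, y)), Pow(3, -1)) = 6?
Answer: 1255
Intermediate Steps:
Function('R')(a, y) = -18 (Function('R')(a, y) = Mul(-3, 6) = -18)
Function('B')(D) = 6 (Function('B')(D) = Add(7, -1) = 6)
Function('Z')(T, Q) = Add(Rational(-48, 7), Mul(Rational(-1, 7), Q)) (Function('Z')(T, Q) = Add(-8, Mul(Rational(1, 7), Add(8, Mul(-1, Q)))) = Add(-8, Add(Rational(8, 7), Mul(Rational(-1, 7), Q))) = Add(Rational(-48, 7), Mul(Rational(-1, 7), Q)))
Add(Mul(Function('Z')(Function('R')(-4, 3), Function('B')(0)), -154), 67) = Add(Mul(Add(Rational(-48, 7), Mul(Rational(-1, 7), 6)), -154), 67) = Add(Mul(Add(Rational(-48, 7), Rational(-6, 7)), -154), 67) = Add(Mul(Rational(-54, 7), -154), 67) = Add(1188, 67) = 1255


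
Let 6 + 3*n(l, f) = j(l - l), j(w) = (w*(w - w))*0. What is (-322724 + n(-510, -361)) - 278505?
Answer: -601231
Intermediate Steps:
j(w) = 0 (j(w) = (w*0)*0 = 0*0 = 0)
n(l, f) = -2 (n(l, f) = -2 + (⅓)*0 = -2 + 0 = -2)
(-322724 + n(-510, -361)) - 278505 = (-322724 - 2) - 278505 = -322726 - 278505 = -601231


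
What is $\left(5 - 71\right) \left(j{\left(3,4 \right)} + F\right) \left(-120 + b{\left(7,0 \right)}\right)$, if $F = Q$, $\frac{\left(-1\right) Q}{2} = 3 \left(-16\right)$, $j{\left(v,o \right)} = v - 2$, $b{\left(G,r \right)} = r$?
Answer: $768240$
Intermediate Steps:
$j{\left(v,o \right)} = -2 + v$
$Q = 96$ ($Q = - 2 \cdot 3 \left(-16\right) = \left(-2\right) \left(-48\right) = 96$)
$F = 96$
$\left(5 - 71\right) \left(j{\left(3,4 \right)} + F\right) \left(-120 + b{\left(7,0 \right)}\right) = \left(5 - 71\right) \left(\left(-2 + 3\right) + 96\right) \left(-120 + 0\right) = - 66 \left(1 + 96\right) \left(-120\right) = \left(-66\right) 97 \left(-120\right) = \left(-6402\right) \left(-120\right) = 768240$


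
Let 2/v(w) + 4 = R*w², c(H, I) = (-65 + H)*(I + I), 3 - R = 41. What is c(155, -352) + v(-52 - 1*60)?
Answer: -15101095681/238338 ≈ -63360.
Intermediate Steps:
R = -38 (R = 3 - 1*41 = 3 - 41 = -38)
c(H, I) = 2*I*(-65 + H) (c(H, I) = (-65 + H)*(2*I) = 2*I*(-65 + H))
v(w) = 2/(-4 - 38*w²)
c(155, -352) + v(-52 - 1*60) = 2*(-352)*(-65 + 155) - 1/(2 + 19*(-52 - 1*60)²) = 2*(-352)*90 - 1/(2 + 19*(-52 - 60)²) = -63360 - 1/(2 + 19*(-112)²) = -63360 - 1/(2 + 19*12544) = -63360 - 1/(2 + 238336) = -63360 - 1/238338 = -15101095681/238338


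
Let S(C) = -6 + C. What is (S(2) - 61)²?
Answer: 4225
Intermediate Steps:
(S(2) - 61)² = ((-6 + 2) - 61)² = (-4 - 61)² = (-65)² = 4225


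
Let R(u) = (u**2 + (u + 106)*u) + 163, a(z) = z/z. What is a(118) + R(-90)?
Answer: 6824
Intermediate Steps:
a(z) = 1
R(u) = 163 + u**2 + u*(106 + u) (R(u) = (u**2 + (106 + u)*u) + 163 = (u**2 + u*(106 + u)) + 163 = 163 + u**2 + u*(106 + u))
a(118) + R(-90) = 1 + (163 + 2*(-90)**2 + 106*(-90)) = 1 + (163 + 2*8100 - 9540) = 1 + (163 + 16200 - 9540) = 1 + 6823 = 6824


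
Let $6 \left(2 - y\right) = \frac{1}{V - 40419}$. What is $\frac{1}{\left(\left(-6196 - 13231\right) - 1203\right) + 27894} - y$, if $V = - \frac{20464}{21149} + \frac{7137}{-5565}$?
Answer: $- \frac{8638763635128377}{4319670246167904} \approx -1.9999$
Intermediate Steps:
$V = - \frac{88274191}{39231395}$ ($V = \left(-20464\right) \frac{1}{21149} + 7137 \left(- \frac{1}{5565}\right) = - \frac{20464}{21149} - \frac{2379}{1855} = - \frac{88274191}{39231395} \approx -2.2501$)
$y = \frac{19029423575747}{9514692172176}$ ($y = 2 - \frac{1}{6 \left(- \frac{88274191}{39231395} - 40419\right)} = 2 - \frac{1}{6 \left(- \frac{1585782028696}{39231395}\right)} = 2 - - \frac{39231395}{9514692172176} = 2 + \frac{39231395}{9514692172176} = \frac{19029423575747}{9514692172176} \approx 2.0$)
$\frac{1}{\left(\left(-6196 - 13231\right) - 1203\right) + 27894} - y = \frac{1}{\left(\left(-6196 - 13231\right) - 1203\right) + 27894} - \frac{19029423575747}{9514692172176} = \frac{1}{\left(-19427 - 1203\right) + 27894} - \frac{19029423575747}{9514692172176} = \frac{1}{-20630 + 27894} - \frac{19029423575747}{9514692172176} = \frac{1}{7264} - \frac{19029423575747}{9514692172176} = - \frac{8638763635128377}{4319670246167904}$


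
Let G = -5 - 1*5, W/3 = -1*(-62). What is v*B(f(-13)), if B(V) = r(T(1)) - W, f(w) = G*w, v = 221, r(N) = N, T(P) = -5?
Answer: -42211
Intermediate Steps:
W = 186 (W = 3*(-1*(-62)) = 3*62 = 186)
G = -10 (G = -5 - 5 = -10)
f(w) = -10*w
B(V) = -191 (B(V) = -5 - 1*186 = -5 - 186 = -191)
v*B(f(-13)) = 221*(-191) = -42211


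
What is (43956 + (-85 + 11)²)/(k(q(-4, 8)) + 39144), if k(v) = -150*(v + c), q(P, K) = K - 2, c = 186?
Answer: 6179/1293 ≈ 4.7788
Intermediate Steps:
q(P, K) = -2 + K
k(v) = -27900 - 150*v (k(v) = -150*(v + 186) = -150*(186 + v) = -27900 - 150*v)
(43956 + (-85 + 11)²)/(k(q(-4, 8)) + 39144) = (43956 + (-85 + 11)²)/((-27900 - 150*(-2 + 8)) + 39144) = (43956 + (-74)²)/((-27900 - 150*6) + 39144) = (43956 + 5476)/((-27900 - 900) + 39144) = 49432/(-28800 + 39144) = 49432/10344 = 49432*(1/10344) = 6179/1293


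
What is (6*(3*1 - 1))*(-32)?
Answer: -384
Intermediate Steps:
(6*(3*1 - 1))*(-32) = (6*(3 - 1))*(-32) = (6*2)*(-32) = 12*(-32) = -384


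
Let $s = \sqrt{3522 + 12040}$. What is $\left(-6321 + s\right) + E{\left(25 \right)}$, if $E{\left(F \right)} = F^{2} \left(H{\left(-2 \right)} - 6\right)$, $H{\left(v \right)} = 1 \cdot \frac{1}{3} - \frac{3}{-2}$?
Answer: $- \frac{53551}{6} + \sqrt{15562} \approx -8800.4$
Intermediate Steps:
$s = \sqrt{15562} \approx 124.75$
$H{\left(v \right)} = \frac{11}{6}$ ($H{\left(v \right)} = 1 \cdot \frac{1}{3} - - \frac{3}{2} = \frac{1}{3} + \frac{3}{2} = \frac{11}{6}$)
$E{\left(F \right)} = - \frac{25 F^{2}}{6}$ ($E{\left(F \right)} = F^{2} \left(\frac{11}{6} - 6\right) = F^{2} \left(- \frac{25}{6}\right) = - \frac{25 F^{2}}{6}$)
$\left(-6321 + s\right) + E{\left(25 \right)} = \left(-6321 + \sqrt{15562}\right) - \frac{25 \cdot 25^{2}}{6} = \left(-6321 + \sqrt{15562}\right) - \frac{15625}{6} = - \frac{53551}{6} + \sqrt{15562}$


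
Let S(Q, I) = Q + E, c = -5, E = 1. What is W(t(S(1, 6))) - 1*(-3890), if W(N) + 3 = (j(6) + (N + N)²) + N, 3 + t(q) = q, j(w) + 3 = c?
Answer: 3882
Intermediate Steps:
j(w) = -8 (j(w) = -3 - 5 = -8)
S(Q, I) = 1 + Q (S(Q, I) = Q + 1 = 1 + Q)
t(q) = -3 + q
W(N) = -11 + N + 4*N² (W(N) = -3 + ((-8 + (N + N)²) + N) = -3 + ((-8 + (2*N)²) + N) = -3 + ((-8 + 4*N²) + N) = -3 + (-8 + N + 4*N²) = -11 + N + 4*N²)
W(t(S(1, 6))) - 1*(-3890) = (-11 + (-3 + (1 + 1)) + 4*(-3 + (1 + 1))²) - 1*(-3890) = (-11 + (-3 + 2) + 4*(-3 + 2)²) + 3890 = (-11 - 1 + 4*(-1)²) + 3890 = (-11 - 1 + 4*1) + 3890 = (-11 - 1 + 4) + 3890 = -8 + 3890 = 3882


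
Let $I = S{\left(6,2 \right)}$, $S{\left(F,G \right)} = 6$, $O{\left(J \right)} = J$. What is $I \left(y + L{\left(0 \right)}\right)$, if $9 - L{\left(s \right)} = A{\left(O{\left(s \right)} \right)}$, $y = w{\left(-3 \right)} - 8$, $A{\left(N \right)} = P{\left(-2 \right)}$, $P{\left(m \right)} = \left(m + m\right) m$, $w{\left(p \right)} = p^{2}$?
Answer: $12$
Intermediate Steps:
$P{\left(m \right)} = 2 m^{2}$ ($P{\left(m \right)} = 2 m m = 2 m^{2}$)
$A{\left(N \right)} = 8$ ($A{\left(N \right)} = 2 \left(-2\right)^{2} = 2 \cdot 4 = 8$)
$y = 1$ ($y = \left(-3\right)^{2} - 8 = 9 - 8 = 1$)
$I = 6$
$L{\left(s \right)} = 1$ ($L{\left(s \right)} = 9 - 8 = 1$)
$I \left(y + L{\left(0 \right)}\right) = 6 \left(1 + 1\right) = 6 \cdot 2 = 12$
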